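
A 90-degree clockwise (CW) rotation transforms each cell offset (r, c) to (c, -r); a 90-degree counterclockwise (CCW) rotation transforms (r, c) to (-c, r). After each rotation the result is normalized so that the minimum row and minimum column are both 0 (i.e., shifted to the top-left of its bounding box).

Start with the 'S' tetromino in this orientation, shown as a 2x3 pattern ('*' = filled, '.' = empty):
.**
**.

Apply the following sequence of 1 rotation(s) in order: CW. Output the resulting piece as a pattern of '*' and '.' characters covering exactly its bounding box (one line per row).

Answer: *.
**
.*

Derivation:
Start:
.**
**.
After rotation 1 (CW):
*.
**
.*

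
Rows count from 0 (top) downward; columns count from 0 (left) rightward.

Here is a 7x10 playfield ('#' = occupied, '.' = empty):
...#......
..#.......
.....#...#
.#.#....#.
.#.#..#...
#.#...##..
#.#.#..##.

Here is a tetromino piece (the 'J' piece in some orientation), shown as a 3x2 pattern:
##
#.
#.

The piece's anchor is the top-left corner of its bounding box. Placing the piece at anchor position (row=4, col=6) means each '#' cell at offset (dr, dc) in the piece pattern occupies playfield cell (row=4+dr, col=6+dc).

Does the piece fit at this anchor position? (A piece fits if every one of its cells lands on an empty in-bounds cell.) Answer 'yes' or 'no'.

Check each piece cell at anchor (4, 6):
  offset (0,0) -> (4,6): occupied ('#') -> FAIL
  offset (0,1) -> (4,7): empty -> OK
  offset (1,0) -> (5,6): occupied ('#') -> FAIL
  offset (2,0) -> (6,6): empty -> OK
All cells valid: no

Answer: no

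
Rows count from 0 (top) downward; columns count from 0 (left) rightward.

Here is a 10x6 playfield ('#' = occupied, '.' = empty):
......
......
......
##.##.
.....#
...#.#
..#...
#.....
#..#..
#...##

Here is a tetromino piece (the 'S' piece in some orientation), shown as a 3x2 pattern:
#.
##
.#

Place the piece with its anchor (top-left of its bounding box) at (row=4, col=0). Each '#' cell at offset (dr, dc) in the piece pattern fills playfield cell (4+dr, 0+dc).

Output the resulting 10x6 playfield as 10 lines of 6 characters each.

Fill (4+0,0+0) = (4,0)
Fill (4+1,0+0) = (5,0)
Fill (4+1,0+1) = (5,1)
Fill (4+2,0+1) = (6,1)

Answer: ......
......
......
##.##.
#....#
##.#.#
.##...
#.....
#..#..
#...##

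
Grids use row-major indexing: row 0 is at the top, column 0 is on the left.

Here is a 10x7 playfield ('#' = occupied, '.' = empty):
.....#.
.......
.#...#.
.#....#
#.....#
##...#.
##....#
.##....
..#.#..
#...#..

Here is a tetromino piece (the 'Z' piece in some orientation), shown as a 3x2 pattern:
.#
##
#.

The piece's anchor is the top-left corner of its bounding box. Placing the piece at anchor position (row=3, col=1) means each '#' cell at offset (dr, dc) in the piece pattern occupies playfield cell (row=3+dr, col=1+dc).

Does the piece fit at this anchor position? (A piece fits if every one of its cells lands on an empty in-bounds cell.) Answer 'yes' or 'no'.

Answer: no

Derivation:
Check each piece cell at anchor (3, 1):
  offset (0,1) -> (3,2): empty -> OK
  offset (1,0) -> (4,1): empty -> OK
  offset (1,1) -> (4,2): empty -> OK
  offset (2,0) -> (5,1): occupied ('#') -> FAIL
All cells valid: no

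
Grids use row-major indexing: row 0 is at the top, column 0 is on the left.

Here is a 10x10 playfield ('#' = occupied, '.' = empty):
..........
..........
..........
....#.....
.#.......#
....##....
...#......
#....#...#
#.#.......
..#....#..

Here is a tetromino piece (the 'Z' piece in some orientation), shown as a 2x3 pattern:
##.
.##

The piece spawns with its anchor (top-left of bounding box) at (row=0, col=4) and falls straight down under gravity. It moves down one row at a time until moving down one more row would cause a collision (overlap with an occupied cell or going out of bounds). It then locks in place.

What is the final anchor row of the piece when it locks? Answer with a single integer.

Answer: 2

Derivation:
Spawn at (row=0, col=4). Try each row:
  row 0: fits
  row 1: fits
  row 2: fits
  row 3: blocked -> lock at row 2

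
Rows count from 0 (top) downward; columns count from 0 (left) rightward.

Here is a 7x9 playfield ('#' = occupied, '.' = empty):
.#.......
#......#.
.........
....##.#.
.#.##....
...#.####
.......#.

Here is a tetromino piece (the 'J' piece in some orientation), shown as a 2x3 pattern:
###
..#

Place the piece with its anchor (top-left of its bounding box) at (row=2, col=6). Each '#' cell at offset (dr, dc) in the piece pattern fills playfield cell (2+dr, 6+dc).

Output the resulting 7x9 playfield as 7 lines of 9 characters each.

Fill (2+0,6+0) = (2,6)
Fill (2+0,6+1) = (2,7)
Fill (2+0,6+2) = (2,8)
Fill (2+1,6+2) = (3,8)

Answer: .#.......
#......#.
......###
....##.##
.#.##....
...#.####
.......#.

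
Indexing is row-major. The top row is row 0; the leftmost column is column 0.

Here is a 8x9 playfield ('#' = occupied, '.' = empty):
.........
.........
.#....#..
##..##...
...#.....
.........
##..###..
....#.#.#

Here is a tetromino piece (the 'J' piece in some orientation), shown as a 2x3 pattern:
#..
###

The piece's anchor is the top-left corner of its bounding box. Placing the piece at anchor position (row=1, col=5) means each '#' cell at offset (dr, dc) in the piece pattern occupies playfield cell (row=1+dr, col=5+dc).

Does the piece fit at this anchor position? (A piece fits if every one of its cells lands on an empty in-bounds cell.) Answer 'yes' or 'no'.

Answer: no

Derivation:
Check each piece cell at anchor (1, 5):
  offset (0,0) -> (1,5): empty -> OK
  offset (1,0) -> (2,5): empty -> OK
  offset (1,1) -> (2,6): occupied ('#') -> FAIL
  offset (1,2) -> (2,7): empty -> OK
All cells valid: no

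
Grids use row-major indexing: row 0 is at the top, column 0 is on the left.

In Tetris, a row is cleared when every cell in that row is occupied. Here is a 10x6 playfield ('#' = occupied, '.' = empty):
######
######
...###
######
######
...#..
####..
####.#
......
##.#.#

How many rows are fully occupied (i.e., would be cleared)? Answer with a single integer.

Answer: 4

Derivation:
Check each row:
  row 0: 0 empty cells -> FULL (clear)
  row 1: 0 empty cells -> FULL (clear)
  row 2: 3 empty cells -> not full
  row 3: 0 empty cells -> FULL (clear)
  row 4: 0 empty cells -> FULL (clear)
  row 5: 5 empty cells -> not full
  row 6: 2 empty cells -> not full
  row 7: 1 empty cell -> not full
  row 8: 6 empty cells -> not full
  row 9: 2 empty cells -> not full
Total rows cleared: 4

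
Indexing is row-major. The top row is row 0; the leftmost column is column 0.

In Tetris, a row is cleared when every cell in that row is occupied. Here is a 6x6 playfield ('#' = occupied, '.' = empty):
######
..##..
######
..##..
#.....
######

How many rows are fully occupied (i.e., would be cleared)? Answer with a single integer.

Check each row:
  row 0: 0 empty cells -> FULL (clear)
  row 1: 4 empty cells -> not full
  row 2: 0 empty cells -> FULL (clear)
  row 3: 4 empty cells -> not full
  row 4: 5 empty cells -> not full
  row 5: 0 empty cells -> FULL (clear)
Total rows cleared: 3

Answer: 3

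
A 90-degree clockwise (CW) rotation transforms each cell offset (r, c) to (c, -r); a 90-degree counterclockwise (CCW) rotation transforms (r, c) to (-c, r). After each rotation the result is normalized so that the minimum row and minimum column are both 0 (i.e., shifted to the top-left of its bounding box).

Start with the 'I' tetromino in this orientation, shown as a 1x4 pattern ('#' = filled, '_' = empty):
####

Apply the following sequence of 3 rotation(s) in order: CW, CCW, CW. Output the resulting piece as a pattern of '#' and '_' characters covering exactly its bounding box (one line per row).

Start:
####
After rotation 1 (CW):
#
#
#
#
After rotation 2 (CCW):
####
After rotation 3 (CW):
#
#
#
#

Answer: #
#
#
#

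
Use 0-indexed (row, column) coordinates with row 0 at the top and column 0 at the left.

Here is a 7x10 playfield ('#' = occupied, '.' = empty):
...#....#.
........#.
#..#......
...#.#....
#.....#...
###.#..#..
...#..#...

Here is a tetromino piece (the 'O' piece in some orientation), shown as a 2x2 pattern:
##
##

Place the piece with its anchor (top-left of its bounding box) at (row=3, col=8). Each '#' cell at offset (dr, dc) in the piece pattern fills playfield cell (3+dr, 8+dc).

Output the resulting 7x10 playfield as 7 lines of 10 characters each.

Fill (3+0,8+0) = (3,8)
Fill (3+0,8+1) = (3,9)
Fill (3+1,8+0) = (4,8)
Fill (3+1,8+1) = (4,9)

Answer: ...#....#.
........#.
#..#......
...#.#..##
#.....#.##
###.#..#..
...#..#...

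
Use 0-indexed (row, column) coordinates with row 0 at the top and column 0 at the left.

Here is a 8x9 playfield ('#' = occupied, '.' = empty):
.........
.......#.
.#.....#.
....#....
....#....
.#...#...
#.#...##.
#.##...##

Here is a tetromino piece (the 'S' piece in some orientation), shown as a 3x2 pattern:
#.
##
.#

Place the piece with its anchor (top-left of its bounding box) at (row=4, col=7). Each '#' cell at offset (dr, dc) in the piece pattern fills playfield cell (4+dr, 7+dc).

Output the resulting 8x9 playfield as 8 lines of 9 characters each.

Answer: .........
.......#.
.#.....#.
....#....
....#..#.
.#...#.##
#.#...###
#.##...##

Derivation:
Fill (4+0,7+0) = (4,7)
Fill (4+1,7+0) = (5,7)
Fill (4+1,7+1) = (5,8)
Fill (4+2,7+1) = (6,8)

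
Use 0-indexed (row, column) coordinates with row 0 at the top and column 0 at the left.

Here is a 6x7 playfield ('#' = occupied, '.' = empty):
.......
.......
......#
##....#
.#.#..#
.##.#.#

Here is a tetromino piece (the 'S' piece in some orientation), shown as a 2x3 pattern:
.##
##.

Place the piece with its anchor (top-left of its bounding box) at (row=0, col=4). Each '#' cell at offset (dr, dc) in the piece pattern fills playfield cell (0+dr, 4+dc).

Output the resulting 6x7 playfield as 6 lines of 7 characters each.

Answer: .....##
....##.
......#
##....#
.#.#..#
.##.#.#

Derivation:
Fill (0+0,4+1) = (0,5)
Fill (0+0,4+2) = (0,6)
Fill (0+1,4+0) = (1,4)
Fill (0+1,4+1) = (1,5)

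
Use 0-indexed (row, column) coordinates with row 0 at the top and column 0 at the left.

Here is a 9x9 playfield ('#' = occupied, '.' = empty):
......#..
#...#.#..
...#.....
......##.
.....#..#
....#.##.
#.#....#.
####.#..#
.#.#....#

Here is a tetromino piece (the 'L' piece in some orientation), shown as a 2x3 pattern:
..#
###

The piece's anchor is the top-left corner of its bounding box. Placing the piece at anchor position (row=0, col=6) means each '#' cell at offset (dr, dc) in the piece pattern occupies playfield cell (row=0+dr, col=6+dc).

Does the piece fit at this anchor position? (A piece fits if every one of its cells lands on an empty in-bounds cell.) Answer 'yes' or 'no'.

Answer: no

Derivation:
Check each piece cell at anchor (0, 6):
  offset (0,2) -> (0,8): empty -> OK
  offset (1,0) -> (1,6): occupied ('#') -> FAIL
  offset (1,1) -> (1,7): empty -> OK
  offset (1,2) -> (1,8): empty -> OK
All cells valid: no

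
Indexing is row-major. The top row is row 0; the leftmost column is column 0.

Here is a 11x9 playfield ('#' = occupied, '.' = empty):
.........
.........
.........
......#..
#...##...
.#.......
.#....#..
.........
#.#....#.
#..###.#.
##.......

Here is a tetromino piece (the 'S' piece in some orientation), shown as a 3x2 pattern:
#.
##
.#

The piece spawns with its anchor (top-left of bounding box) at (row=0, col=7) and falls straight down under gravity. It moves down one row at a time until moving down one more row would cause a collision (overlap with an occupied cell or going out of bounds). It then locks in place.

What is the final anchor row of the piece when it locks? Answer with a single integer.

Spawn at (row=0, col=7). Try each row:
  row 0: fits
  row 1: fits
  row 2: fits
  row 3: fits
  row 4: fits
  row 5: fits
  row 6: fits
  row 7: blocked -> lock at row 6

Answer: 6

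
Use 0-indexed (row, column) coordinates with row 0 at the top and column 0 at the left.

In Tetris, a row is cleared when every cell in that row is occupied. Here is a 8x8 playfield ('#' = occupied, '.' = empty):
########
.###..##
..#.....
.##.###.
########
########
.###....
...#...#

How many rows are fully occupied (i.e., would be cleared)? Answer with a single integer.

Answer: 3

Derivation:
Check each row:
  row 0: 0 empty cells -> FULL (clear)
  row 1: 3 empty cells -> not full
  row 2: 7 empty cells -> not full
  row 3: 3 empty cells -> not full
  row 4: 0 empty cells -> FULL (clear)
  row 5: 0 empty cells -> FULL (clear)
  row 6: 5 empty cells -> not full
  row 7: 6 empty cells -> not full
Total rows cleared: 3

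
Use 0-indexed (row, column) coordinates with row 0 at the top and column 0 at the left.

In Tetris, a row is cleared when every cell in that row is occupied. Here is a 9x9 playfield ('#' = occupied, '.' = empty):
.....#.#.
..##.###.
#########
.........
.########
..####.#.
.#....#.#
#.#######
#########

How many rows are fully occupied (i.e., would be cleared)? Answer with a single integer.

Answer: 2

Derivation:
Check each row:
  row 0: 7 empty cells -> not full
  row 1: 4 empty cells -> not full
  row 2: 0 empty cells -> FULL (clear)
  row 3: 9 empty cells -> not full
  row 4: 1 empty cell -> not full
  row 5: 4 empty cells -> not full
  row 6: 6 empty cells -> not full
  row 7: 1 empty cell -> not full
  row 8: 0 empty cells -> FULL (clear)
Total rows cleared: 2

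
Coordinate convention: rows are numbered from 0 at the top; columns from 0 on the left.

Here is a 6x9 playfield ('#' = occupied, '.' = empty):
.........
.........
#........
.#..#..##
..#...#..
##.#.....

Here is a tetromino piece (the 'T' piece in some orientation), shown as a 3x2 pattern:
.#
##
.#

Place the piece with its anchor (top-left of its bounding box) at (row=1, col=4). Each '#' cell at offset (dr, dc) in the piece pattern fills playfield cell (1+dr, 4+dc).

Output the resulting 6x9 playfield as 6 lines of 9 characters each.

Answer: .........
.....#...
#...##...
.#..##.##
..#...#..
##.#.....

Derivation:
Fill (1+0,4+1) = (1,5)
Fill (1+1,4+0) = (2,4)
Fill (1+1,4+1) = (2,5)
Fill (1+2,4+1) = (3,5)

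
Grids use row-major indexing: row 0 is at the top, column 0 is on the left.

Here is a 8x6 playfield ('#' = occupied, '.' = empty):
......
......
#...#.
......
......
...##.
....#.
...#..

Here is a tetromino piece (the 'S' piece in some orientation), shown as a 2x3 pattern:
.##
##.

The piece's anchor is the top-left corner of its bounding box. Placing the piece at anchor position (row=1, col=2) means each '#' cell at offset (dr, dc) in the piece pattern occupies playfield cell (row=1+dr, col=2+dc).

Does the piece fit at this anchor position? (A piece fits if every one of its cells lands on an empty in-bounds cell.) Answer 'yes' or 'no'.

Answer: yes

Derivation:
Check each piece cell at anchor (1, 2):
  offset (0,1) -> (1,3): empty -> OK
  offset (0,2) -> (1,4): empty -> OK
  offset (1,0) -> (2,2): empty -> OK
  offset (1,1) -> (2,3): empty -> OK
All cells valid: yes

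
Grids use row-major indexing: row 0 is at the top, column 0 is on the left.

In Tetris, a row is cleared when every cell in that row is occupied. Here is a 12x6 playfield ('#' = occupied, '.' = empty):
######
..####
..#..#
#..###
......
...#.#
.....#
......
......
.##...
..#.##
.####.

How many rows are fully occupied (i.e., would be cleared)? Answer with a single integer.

Check each row:
  row 0: 0 empty cells -> FULL (clear)
  row 1: 2 empty cells -> not full
  row 2: 4 empty cells -> not full
  row 3: 2 empty cells -> not full
  row 4: 6 empty cells -> not full
  row 5: 4 empty cells -> not full
  row 6: 5 empty cells -> not full
  row 7: 6 empty cells -> not full
  row 8: 6 empty cells -> not full
  row 9: 4 empty cells -> not full
  row 10: 3 empty cells -> not full
  row 11: 2 empty cells -> not full
Total rows cleared: 1

Answer: 1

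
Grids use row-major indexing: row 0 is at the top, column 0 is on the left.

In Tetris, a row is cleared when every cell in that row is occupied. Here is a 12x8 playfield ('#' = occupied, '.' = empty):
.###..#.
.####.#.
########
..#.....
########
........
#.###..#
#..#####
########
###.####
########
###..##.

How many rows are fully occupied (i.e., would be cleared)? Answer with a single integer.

Answer: 4

Derivation:
Check each row:
  row 0: 4 empty cells -> not full
  row 1: 3 empty cells -> not full
  row 2: 0 empty cells -> FULL (clear)
  row 3: 7 empty cells -> not full
  row 4: 0 empty cells -> FULL (clear)
  row 5: 8 empty cells -> not full
  row 6: 3 empty cells -> not full
  row 7: 2 empty cells -> not full
  row 8: 0 empty cells -> FULL (clear)
  row 9: 1 empty cell -> not full
  row 10: 0 empty cells -> FULL (clear)
  row 11: 3 empty cells -> not full
Total rows cleared: 4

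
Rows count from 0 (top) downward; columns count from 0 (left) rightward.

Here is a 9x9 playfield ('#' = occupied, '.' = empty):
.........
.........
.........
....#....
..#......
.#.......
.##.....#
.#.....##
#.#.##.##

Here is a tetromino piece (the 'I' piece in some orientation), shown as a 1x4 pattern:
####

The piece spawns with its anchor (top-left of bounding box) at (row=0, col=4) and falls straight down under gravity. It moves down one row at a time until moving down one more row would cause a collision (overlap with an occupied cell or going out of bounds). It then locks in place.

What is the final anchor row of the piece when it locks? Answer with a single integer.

Answer: 2

Derivation:
Spawn at (row=0, col=4). Try each row:
  row 0: fits
  row 1: fits
  row 2: fits
  row 3: blocked -> lock at row 2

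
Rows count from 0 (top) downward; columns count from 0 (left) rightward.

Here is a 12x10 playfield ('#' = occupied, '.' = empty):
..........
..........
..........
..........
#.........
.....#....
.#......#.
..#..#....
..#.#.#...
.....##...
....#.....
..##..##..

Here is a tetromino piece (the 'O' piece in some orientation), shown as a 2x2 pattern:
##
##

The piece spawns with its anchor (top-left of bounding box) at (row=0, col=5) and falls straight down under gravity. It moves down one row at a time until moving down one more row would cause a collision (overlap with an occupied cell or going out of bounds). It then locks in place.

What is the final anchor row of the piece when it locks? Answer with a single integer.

Spawn at (row=0, col=5). Try each row:
  row 0: fits
  row 1: fits
  row 2: fits
  row 3: fits
  row 4: blocked -> lock at row 3

Answer: 3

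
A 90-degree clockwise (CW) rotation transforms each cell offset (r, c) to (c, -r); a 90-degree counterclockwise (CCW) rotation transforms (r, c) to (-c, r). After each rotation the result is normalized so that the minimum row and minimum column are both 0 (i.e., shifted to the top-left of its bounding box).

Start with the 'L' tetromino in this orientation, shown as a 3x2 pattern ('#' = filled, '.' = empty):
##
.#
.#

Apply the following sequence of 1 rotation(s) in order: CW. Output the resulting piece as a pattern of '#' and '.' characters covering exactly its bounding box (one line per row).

Start:
##
.#
.#
After rotation 1 (CW):
..#
###

Answer: ..#
###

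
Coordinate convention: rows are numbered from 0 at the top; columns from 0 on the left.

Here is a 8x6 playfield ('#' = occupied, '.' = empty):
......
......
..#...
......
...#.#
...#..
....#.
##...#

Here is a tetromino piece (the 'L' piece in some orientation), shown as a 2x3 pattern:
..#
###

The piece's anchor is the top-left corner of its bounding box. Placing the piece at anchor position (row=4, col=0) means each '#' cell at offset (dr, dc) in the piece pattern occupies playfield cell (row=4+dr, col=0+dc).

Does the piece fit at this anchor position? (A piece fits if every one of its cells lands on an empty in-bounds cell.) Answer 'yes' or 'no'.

Answer: yes

Derivation:
Check each piece cell at anchor (4, 0):
  offset (0,2) -> (4,2): empty -> OK
  offset (1,0) -> (5,0): empty -> OK
  offset (1,1) -> (5,1): empty -> OK
  offset (1,2) -> (5,2): empty -> OK
All cells valid: yes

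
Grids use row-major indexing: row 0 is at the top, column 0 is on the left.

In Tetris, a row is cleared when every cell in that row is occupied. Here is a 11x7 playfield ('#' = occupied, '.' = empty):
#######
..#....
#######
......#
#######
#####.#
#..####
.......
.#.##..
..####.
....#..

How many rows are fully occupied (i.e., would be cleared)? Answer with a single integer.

Check each row:
  row 0: 0 empty cells -> FULL (clear)
  row 1: 6 empty cells -> not full
  row 2: 0 empty cells -> FULL (clear)
  row 3: 6 empty cells -> not full
  row 4: 0 empty cells -> FULL (clear)
  row 5: 1 empty cell -> not full
  row 6: 2 empty cells -> not full
  row 7: 7 empty cells -> not full
  row 8: 4 empty cells -> not full
  row 9: 3 empty cells -> not full
  row 10: 6 empty cells -> not full
Total rows cleared: 3

Answer: 3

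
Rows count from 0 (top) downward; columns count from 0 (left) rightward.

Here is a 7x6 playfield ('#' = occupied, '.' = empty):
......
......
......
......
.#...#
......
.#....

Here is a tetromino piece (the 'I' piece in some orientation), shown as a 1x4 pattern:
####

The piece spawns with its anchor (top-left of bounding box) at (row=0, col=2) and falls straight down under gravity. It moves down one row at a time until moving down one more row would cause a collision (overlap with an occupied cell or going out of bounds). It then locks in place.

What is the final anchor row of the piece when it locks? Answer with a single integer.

Spawn at (row=0, col=2). Try each row:
  row 0: fits
  row 1: fits
  row 2: fits
  row 3: fits
  row 4: blocked -> lock at row 3

Answer: 3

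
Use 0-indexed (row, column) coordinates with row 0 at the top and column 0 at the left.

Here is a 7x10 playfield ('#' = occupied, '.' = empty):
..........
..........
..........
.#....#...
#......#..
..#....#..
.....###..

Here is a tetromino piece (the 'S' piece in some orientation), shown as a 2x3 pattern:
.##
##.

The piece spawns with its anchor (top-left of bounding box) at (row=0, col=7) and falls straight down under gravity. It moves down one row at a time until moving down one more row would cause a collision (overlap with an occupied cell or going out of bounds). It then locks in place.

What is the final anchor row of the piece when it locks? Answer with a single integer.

Answer: 2

Derivation:
Spawn at (row=0, col=7). Try each row:
  row 0: fits
  row 1: fits
  row 2: fits
  row 3: blocked -> lock at row 2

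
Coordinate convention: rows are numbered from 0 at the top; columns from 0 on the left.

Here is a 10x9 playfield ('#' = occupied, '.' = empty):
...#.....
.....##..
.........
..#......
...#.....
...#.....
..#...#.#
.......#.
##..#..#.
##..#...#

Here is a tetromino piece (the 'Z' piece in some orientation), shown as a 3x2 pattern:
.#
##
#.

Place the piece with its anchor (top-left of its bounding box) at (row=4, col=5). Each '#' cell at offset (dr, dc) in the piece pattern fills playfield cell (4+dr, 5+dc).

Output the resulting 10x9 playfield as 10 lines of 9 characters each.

Answer: ...#.....
.....##..
.........
..#......
...#..#..
...#.##..
..#..##.#
.......#.
##..#..#.
##..#...#

Derivation:
Fill (4+0,5+1) = (4,6)
Fill (4+1,5+0) = (5,5)
Fill (4+1,5+1) = (5,6)
Fill (4+2,5+0) = (6,5)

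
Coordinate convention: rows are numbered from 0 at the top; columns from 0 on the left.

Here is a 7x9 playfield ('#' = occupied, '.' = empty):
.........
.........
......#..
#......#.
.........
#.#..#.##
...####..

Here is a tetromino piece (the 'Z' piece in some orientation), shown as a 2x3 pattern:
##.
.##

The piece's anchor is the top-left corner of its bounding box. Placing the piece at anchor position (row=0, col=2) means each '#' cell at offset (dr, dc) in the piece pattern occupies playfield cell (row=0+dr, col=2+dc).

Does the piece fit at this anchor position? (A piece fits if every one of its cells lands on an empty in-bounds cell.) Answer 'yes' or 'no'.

Answer: yes

Derivation:
Check each piece cell at anchor (0, 2):
  offset (0,0) -> (0,2): empty -> OK
  offset (0,1) -> (0,3): empty -> OK
  offset (1,1) -> (1,3): empty -> OK
  offset (1,2) -> (1,4): empty -> OK
All cells valid: yes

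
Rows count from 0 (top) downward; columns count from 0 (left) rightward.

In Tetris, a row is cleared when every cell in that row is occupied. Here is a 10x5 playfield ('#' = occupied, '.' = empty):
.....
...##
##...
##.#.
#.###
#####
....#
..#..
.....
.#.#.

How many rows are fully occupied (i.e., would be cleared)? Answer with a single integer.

Answer: 1

Derivation:
Check each row:
  row 0: 5 empty cells -> not full
  row 1: 3 empty cells -> not full
  row 2: 3 empty cells -> not full
  row 3: 2 empty cells -> not full
  row 4: 1 empty cell -> not full
  row 5: 0 empty cells -> FULL (clear)
  row 6: 4 empty cells -> not full
  row 7: 4 empty cells -> not full
  row 8: 5 empty cells -> not full
  row 9: 3 empty cells -> not full
Total rows cleared: 1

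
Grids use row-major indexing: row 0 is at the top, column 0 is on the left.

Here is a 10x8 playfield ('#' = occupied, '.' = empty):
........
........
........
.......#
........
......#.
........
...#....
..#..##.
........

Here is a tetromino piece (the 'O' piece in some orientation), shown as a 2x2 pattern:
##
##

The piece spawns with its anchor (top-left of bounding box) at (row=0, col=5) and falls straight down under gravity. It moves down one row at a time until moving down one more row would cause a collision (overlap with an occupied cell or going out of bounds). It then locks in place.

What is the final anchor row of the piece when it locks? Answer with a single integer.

Spawn at (row=0, col=5). Try each row:
  row 0: fits
  row 1: fits
  row 2: fits
  row 3: fits
  row 4: blocked -> lock at row 3

Answer: 3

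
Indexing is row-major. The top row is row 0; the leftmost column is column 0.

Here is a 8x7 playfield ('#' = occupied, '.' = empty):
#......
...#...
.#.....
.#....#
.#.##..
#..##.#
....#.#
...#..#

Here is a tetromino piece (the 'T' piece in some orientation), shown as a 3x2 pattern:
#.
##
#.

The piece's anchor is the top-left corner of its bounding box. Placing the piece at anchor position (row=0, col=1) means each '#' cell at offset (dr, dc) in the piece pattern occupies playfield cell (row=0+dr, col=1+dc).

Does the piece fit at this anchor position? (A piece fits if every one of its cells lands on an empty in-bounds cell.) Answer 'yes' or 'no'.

Check each piece cell at anchor (0, 1):
  offset (0,0) -> (0,1): empty -> OK
  offset (1,0) -> (1,1): empty -> OK
  offset (1,1) -> (1,2): empty -> OK
  offset (2,0) -> (2,1): occupied ('#') -> FAIL
All cells valid: no

Answer: no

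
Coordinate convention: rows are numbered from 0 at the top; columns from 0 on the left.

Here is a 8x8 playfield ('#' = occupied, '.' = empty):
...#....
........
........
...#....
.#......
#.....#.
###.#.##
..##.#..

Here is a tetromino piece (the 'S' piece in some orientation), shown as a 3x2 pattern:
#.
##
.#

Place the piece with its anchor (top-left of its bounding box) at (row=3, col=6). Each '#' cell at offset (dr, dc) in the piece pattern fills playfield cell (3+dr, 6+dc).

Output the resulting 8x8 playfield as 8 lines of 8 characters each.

Fill (3+0,6+0) = (3,6)
Fill (3+1,6+0) = (4,6)
Fill (3+1,6+1) = (4,7)
Fill (3+2,6+1) = (5,7)

Answer: ...#....
........
........
...#..#.
.#....##
#.....##
###.#.##
..##.#..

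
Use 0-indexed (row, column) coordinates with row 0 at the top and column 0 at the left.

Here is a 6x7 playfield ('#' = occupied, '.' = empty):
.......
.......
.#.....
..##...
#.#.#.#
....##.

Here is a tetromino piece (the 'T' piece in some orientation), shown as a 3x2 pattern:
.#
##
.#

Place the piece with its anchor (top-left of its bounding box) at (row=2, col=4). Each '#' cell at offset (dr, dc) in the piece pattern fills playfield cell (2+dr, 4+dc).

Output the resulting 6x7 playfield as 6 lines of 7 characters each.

Fill (2+0,4+1) = (2,5)
Fill (2+1,4+0) = (3,4)
Fill (2+1,4+1) = (3,5)
Fill (2+2,4+1) = (4,5)

Answer: .......
.......
.#...#.
..####.
#.#.###
....##.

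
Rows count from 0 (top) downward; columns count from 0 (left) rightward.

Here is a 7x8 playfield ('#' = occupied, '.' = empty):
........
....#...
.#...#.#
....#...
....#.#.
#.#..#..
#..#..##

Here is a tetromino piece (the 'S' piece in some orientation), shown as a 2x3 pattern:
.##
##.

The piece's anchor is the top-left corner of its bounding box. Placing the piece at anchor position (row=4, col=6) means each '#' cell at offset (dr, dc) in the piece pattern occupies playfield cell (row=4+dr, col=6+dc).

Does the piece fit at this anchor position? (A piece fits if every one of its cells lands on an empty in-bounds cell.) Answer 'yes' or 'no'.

Answer: no

Derivation:
Check each piece cell at anchor (4, 6):
  offset (0,1) -> (4,7): empty -> OK
  offset (0,2) -> (4,8): out of bounds -> FAIL
  offset (1,0) -> (5,6): empty -> OK
  offset (1,1) -> (5,7): empty -> OK
All cells valid: no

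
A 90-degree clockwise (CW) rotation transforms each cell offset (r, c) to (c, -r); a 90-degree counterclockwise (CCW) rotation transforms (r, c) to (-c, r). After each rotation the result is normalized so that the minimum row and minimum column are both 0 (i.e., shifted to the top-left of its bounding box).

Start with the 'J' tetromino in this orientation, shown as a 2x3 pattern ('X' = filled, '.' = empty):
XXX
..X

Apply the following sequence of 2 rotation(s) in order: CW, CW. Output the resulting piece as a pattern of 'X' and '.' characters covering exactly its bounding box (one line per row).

Answer: X..
XXX

Derivation:
Start:
XXX
..X
After rotation 1 (CW):
.X
.X
XX
After rotation 2 (CW):
X..
XXX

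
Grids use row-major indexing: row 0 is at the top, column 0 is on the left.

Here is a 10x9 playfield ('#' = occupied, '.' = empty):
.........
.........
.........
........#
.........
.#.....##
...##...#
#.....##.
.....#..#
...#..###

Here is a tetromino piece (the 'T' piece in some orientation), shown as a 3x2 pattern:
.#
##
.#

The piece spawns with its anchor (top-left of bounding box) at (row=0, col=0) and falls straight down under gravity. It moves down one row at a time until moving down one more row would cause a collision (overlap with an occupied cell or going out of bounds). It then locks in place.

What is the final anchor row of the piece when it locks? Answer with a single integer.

Answer: 2

Derivation:
Spawn at (row=0, col=0). Try each row:
  row 0: fits
  row 1: fits
  row 2: fits
  row 3: blocked -> lock at row 2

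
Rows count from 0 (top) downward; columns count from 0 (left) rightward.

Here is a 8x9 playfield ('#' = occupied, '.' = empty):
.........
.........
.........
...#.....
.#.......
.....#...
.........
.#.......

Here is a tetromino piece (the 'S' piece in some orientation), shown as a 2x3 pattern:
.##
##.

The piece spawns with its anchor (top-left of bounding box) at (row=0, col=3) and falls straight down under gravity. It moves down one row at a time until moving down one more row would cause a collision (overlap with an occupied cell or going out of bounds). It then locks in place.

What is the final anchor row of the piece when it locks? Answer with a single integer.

Answer: 1

Derivation:
Spawn at (row=0, col=3). Try each row:
  row 0: fits
  row 1: fits
  row 2: blocked -> lock at row 1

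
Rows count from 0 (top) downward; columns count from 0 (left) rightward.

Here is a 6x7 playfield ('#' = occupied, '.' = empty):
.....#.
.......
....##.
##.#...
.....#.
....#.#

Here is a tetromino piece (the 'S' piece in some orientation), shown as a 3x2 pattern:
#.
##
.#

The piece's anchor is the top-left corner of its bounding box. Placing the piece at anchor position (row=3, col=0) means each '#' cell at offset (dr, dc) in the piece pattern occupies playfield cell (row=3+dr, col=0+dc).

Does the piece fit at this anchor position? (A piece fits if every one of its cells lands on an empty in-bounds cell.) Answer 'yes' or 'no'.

Check each piece cell at anchor (3, 0):
  offset (0,0) -> (3,0): occupied ('#') -> FAIL
  offset (1,0) -> (4,0): empty -> OK
  offset (1,1) -> (4,1): empty -> OK
  offset (2,1) -> (5,1): empty -> OK
All cells valid: no

Answer: no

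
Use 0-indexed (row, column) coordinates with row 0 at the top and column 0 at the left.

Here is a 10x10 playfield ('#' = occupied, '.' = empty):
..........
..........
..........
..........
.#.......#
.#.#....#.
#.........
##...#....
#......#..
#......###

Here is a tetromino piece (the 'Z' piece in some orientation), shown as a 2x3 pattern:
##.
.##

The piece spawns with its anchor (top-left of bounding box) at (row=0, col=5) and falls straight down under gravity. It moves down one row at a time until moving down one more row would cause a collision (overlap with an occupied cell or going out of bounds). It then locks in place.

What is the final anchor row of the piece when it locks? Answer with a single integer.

Answer: 6

Derivation:
Spawn at (row=0, col=5). Try each row:
  row 0: fits
  row 1: fits
  row 2: fits
  row 3: fits
  row 4: fits
  row 5: fits
  row 6: fits
  row 7: blocked -> lock at row 6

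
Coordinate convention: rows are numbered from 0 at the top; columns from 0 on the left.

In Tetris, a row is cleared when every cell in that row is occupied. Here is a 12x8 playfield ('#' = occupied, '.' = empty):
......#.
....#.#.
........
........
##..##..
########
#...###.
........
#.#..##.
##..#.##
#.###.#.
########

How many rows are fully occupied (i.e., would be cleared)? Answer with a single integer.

Check each row:
  row 0: 7 empty cells -> not full
  row 1: 6 empty cells -> not full
  row 2: 8 empty cells -> not full
  row 3: 8 empty cells -> not full
  row 4: 4 empty cells -> not full
  row 5: 0 empty cells -> FULL (clear)
  row 6: 4 empty cells -> not full
  row 7: 8 empty cells -> not full
  row 8: 4 empty cells -> not full
  row 9: 3 empty cells -> not full
  row 10: 3 empty cells -> not full
  row 11: 0 empty cells -> FULL (clear)
Total rows cleared: 2

Answer: 2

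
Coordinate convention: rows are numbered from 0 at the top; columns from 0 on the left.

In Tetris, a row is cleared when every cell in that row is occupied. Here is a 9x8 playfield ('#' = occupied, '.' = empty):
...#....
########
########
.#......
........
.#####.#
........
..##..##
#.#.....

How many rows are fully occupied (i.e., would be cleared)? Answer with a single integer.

Answer: 2

Derivation:
Check each row:
  row 0: 7 empty cells -> not full
  row 1: 0 empty cells -> FULL (clear)
  row 2: 0 empty cells -> FULL (clear)
  row 3: 7 empty cells -> not full
  row 4: 8 empty cells -> not full
  row 5: 2 empty cells -> not full
  row 6: 8 empty cells -> not full
  row 7: 4 empty cells -> not full
  row 8: 6 empty cells -> not full
Total rows cleared: 2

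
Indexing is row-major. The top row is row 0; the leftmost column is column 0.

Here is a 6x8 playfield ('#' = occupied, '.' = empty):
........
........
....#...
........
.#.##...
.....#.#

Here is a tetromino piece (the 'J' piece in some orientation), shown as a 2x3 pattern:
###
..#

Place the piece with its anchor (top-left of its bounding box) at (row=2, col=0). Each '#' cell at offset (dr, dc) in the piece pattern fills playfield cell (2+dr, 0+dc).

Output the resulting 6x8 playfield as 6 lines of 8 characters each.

Fill (2+0,0+0) = (2,0)
Fill (2+0,0+1) = (2,1)
Fill (2+0,0+2) = (2,2)
Fill (2+1,0+2) = (3,2)

Answer: ........
........
###.#...
..#.....
.#.##...
.....#.#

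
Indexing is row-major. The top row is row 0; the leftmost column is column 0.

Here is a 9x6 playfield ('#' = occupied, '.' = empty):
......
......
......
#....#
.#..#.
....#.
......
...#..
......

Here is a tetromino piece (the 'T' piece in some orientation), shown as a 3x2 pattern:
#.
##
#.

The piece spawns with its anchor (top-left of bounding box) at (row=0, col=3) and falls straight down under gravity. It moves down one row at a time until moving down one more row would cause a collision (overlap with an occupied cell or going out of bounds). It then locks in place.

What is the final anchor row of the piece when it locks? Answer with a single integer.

Spawn at (row=0, col=3). Try each row:
  row 0: fits
  row 1: fits
  row 2: fits
  row 3: blocked -> lock at row 2

Answer: 2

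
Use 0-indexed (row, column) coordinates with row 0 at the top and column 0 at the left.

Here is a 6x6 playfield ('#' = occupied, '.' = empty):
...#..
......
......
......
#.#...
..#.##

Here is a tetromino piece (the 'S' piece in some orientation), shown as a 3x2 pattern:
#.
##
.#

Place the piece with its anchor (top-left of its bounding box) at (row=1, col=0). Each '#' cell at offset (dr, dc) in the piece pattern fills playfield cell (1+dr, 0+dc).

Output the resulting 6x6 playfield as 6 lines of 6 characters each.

Answer: ...#..
#.....
##....
.#....
#.#...
..#.##

Derivation:
Fill (1+0,0+0) = (1,0)
Fill (1+1,0+0) = (2,0)
Fill (1+1,0+1) = (2,1)
Fill (1+2,0+1) = (3,1)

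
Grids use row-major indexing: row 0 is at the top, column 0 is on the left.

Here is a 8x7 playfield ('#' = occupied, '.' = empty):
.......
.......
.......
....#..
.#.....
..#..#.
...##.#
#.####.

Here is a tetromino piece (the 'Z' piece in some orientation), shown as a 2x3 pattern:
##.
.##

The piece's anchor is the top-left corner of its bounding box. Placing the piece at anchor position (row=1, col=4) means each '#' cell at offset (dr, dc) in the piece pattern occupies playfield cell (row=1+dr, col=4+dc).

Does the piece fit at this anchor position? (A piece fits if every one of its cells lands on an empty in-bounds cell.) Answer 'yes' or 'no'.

Check each piece cell at anchor (1, 4):
  offset (0,0) -> (1,4): empty -> OK
  offset (0,1) -> (1,5): empty -> OK
  offset (1,1) -> (2,5): empty -> OK
  offset (1,2) -> (2,6): empty -> OK
All cells valid: yes

Answer: yes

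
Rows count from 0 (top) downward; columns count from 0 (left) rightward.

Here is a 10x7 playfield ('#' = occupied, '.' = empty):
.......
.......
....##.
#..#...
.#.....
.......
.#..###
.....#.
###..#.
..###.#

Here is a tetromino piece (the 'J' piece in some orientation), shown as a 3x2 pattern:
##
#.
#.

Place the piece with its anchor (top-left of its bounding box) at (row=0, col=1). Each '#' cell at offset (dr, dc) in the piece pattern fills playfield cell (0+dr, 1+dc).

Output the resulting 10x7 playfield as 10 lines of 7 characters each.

Answer: .##....
.#.....
.#..##.
#..#...
.#.....
.......
.#..###
.....#.
###..#.
..###.#

Derivation:
Fill (0+0,1+0) = (0,1)
Fill (0+0,1+1) = (0,2)
Fill (0+1,1+0) = (1,1)
Fill (0+2,1+0) = (2,1)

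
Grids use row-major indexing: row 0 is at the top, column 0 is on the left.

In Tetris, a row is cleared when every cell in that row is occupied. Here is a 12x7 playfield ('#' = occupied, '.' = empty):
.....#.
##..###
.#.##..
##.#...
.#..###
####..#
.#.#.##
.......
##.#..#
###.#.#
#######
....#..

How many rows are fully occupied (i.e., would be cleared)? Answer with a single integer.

Answer: 1

Derivation:
Check each row:
  row 0: 6 empty cells -> not full
  row 1: 2 empty cells -> not full
  row 2: 4 empty cells -> not full
  row 3: 4 empty cells -> not full
  row 4: 3 empty cells -> not full
  row 5: 2 empty cells -> not full
  row 6: 3 empty cells -> not full
  row 7: 7 empty cells -> not full
  row 8: 3 empty cells -> not full
  row 9: 2 empty cells -> not full
  row 10: 0 empty cells -> FULL (clear)
  row 11: 6 empty cells -> not full
Total rows cleared: 1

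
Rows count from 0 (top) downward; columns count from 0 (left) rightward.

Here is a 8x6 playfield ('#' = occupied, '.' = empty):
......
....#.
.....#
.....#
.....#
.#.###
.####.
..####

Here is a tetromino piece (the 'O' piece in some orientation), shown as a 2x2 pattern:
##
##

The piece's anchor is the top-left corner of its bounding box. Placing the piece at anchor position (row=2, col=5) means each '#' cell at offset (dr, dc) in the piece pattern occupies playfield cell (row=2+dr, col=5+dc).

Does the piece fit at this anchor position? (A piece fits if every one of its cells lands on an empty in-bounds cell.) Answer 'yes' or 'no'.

Answer: no

Derivation:
Check each piece cell at anchor (2, 5):
  offset (0,0) -> (2,5): occupied ('#') -> FAIL
  offset (0,1) -> (2,6): out of bounds -> FAIL
  offset (1,0) -> (3,5): occupied ('#') -> FAIL
  offset (1,1) -> (3,6): out of bounds -> FAIL
All cells valid: no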